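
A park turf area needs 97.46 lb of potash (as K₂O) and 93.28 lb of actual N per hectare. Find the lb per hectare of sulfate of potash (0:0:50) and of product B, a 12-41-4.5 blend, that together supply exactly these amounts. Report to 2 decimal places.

Per-hectare balance (a = sulfate of potash, b = product B):
K₂O: 0.5·a + 0.045·b = 97.46
N: 0·a + 0.12·b = 93.28
Solving simultaneously: a = 124.96, b = 777.333.

124.96 lb sulfate of potash, 777.33 lb product B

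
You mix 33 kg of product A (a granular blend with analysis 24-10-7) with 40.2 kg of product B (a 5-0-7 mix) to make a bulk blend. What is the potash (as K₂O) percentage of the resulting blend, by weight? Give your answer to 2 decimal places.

7.00% K₂O

Total mass = 33 + 40.2 = 73.2 kg.
K₂O mass = 7%×33 + 7%×40.2 = 5.124 kg.
% K₂O = 5.124 / 73.2 = 7%.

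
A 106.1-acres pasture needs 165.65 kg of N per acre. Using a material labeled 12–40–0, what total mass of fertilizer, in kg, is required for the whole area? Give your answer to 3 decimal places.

Product per acre = 165.65 / 12% = 1380.42 kg.
Total product = 1380.42 × 106.1 = 146462.2083 kg.

146462.208 kg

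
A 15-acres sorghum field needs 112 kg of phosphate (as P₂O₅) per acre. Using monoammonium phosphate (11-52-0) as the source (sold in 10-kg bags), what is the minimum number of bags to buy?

Product per acre = 112 / 52% = 215.385 kg.
Total product = 215.385 × 15 = 3230.77 kg.
Bags = ⌈3230.77 / 10⌉ = 324.

324 bags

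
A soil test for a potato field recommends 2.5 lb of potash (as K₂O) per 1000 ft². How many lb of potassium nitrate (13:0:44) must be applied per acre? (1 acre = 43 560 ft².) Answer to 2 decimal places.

Product per 1000 ft² = 2.5 / 44% = 5.68182 lb.
Convert to per acre: 5.68182 × 43.56 = 247.5 lb.

247.50 lb of product per acre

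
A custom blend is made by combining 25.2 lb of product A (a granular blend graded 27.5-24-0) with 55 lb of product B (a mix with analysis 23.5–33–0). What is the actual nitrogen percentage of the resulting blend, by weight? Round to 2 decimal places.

Total mass = 25.2 + 55 = 80.2 lb.
N mass = 27.5%×25.2 + 23.5%×55 = 19.855 lb.
% N = 19.855 / 80.2 = 24.7569%.

24.76% N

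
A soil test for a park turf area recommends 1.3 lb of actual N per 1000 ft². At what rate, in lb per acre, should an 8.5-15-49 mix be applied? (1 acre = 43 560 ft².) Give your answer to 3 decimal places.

666.212 lb of product per acre

Product per 1000 ft² = 1.3 / 8.5% = 15.2941 lb.
Convert to per acre: 15.2941 × 43.56 = 666.2118 lb.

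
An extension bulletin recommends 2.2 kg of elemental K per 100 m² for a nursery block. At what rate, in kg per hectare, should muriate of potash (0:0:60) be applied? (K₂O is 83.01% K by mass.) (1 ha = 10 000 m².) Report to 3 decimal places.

441.714 kg of product per hectare

As K₂O: 2.2 / 0.8301 = 2.65028 kg per 100 m².
Product per 100 m² = 2.65028 / 60% = 4.41714 kg.
Convert to per hectare: 4.41714 × 100 = 441.7138 kg.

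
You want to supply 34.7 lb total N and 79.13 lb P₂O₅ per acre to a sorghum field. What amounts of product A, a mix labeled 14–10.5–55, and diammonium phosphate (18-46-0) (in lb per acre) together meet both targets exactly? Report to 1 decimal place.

Let a = lb of product A, b = lb of diammonium phosphate (per acre).
N: 0.14·a + 0.18·b = 34.7
P₂O₅: 0.105·a + 0.46·b = 79.13
Eliminate b: (row1) − 0.18/0.46·(row2) → 0.098913·a = 3.73609, so a = 37.7714.
Then b = (79.13 − 0.105·37.7714) / 0.46 = 163.4.

37.8 lb product A, 163.4 lb diammonium phosphate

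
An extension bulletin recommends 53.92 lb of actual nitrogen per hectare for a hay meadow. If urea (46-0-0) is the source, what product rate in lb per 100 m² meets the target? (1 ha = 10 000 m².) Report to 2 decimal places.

Product per hectare = 53.92 / 46% = 117.217 lb.
Convert to per 100 m²: 117.217 × 0.01 = 1.17217 lb.

1.17 lb of product per hundred sq m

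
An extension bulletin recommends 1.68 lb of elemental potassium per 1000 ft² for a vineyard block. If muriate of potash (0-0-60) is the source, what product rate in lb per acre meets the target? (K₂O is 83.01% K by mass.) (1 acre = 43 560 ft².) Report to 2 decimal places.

146.93 lb of product per acre

As K₂O: 1.68 / 0.8301 = 2.02385 lb per 1000 ft².
Product per 1000 ft² = 2.02385 / 60% = 3.37309 lb.
Convert to per acre: 3.37309 × 43.56 = 146.932 lb.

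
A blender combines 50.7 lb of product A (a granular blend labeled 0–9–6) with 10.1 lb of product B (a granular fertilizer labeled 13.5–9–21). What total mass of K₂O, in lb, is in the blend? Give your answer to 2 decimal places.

5.16 lb K₂O

K₂O mass = 6%×50.7 + 21%×10.1 = 5.163 lb.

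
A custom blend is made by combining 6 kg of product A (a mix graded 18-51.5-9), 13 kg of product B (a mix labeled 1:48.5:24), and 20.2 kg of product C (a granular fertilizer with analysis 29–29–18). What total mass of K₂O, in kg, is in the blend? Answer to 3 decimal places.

7.296 kg K₂O

K₂O mass = 9%×6 + 24%×13 + 18%×20.2 = 7.296 kg.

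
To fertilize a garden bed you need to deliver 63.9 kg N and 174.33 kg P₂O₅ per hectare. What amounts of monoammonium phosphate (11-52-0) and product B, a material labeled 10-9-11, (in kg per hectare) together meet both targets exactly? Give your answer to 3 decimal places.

With a, b = kg per hectare of monoammonium phosphate and product B:
N: 0.11·a + 0.1·b = 63.9
P₂O₅: 0.52·a + 0.09·b = 174.33
Eliminate b: (row1) − 0.1/0.09·(row2) → -0.467778·a = -129.8, so a = 277.4822.
Then b = (174.33 − 0.52·277.4822) / 0.09 = 333.7696.

277.482 kg monoammonium phosphate, 333.770 kg product B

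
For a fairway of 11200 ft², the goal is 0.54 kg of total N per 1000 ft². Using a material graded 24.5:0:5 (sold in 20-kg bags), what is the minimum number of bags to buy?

Product per 1000 ft² = 0.54 / 24.5% = 2.20408 kg.
Total product = 2.20408 × 11200 / 1000 = 24.6857 kg.
Bags = ⌈24.6857 / 20⌉ = 2.

2 bags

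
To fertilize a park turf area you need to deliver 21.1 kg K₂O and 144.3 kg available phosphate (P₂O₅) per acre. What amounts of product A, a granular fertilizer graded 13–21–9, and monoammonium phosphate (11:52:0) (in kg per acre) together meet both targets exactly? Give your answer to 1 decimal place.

234.4 kg product A, 182.8 kg monoammonium phosphate

Per-acre balance (a = product A, b = monoammonium phosphate):
K₂O: 0.09·a + 0·b = 21.1
P₂O₅: 0.21·a + 0.52·b = 144.3
Eliminate a: (row1) − 0.09/0.21·(row2) → -0.222857·b = -40.7429, so b = 182.821.
Back-substitute: a = (21.1 − 0·182.821) / 0.09 = 234.444.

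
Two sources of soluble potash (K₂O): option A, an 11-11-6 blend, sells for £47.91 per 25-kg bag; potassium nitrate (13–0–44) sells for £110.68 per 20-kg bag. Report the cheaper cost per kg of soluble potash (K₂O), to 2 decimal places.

£12.58 per kg K₂O (potassium nitrate)

option A: K₂O per bag = 25 × 6% = 1.5 kg; cost = 47.91 / 1.5 = £31.9400/kg K₂O.
potassium nitrate: K₂O per bag = 20 × 44% = 8.8 kg; cost = 110.68 / 8.8 = £12.5773/kg K₂O.
potassium nitrate is cheaper.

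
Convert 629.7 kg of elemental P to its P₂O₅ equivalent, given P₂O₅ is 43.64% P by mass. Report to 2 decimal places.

P₂O₅ = 629.7 / 0.4364 = 1442.942 kg.

1442.94 kg P₂O₅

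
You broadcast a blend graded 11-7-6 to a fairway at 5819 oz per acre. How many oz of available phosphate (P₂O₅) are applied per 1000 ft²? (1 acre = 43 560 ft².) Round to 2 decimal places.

9.35 oz P₂O₅ per thousand sq ft

P₂O₅ per acre = 5819 × 7% = 407.33 oz.
Convert to per 1000 ft²: 407.33 × 0.0229568 = 9.35101 oz.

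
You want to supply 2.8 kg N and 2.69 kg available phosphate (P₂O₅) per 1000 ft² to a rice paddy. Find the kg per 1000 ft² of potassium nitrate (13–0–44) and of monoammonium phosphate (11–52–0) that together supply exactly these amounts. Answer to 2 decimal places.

17.16 kg potassium nitrate, 5.17 kg monoammonium phosphate

With a, b = kg per 1000 ft² of potassium nitrate and monoammonium phosphate:
N: 0.13·a + 0.11·b = 2.8
P₂O₅: 0·a + 0.52·b = 2.69
Solving simultaneously: a = 17.1612, b = 5.17308.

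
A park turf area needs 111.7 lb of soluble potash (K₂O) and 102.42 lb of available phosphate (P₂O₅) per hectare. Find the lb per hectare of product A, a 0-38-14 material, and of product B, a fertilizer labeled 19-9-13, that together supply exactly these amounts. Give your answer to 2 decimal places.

88.63 lb product A, 763.78 lb product B

Per-hectare balance (a = product A, b = product B):
K₂O: 0.14·a + 0.13·b = 111.7
P₂O₅: 0.38·a + 0.09·b = 102.42
Eliminate b: (row1) − 0.13/0.09·(row2) → -0.408889·a = -36.24, so a = 88.6304.
Then b = (102.42 − 0.38·88.6304) / 0.09 = 763.783.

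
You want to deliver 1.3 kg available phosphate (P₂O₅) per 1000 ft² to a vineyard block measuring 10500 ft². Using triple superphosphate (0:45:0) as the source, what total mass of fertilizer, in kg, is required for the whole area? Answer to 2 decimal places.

Product per 1000 ft² = 1.3 / 45% = 2.88889 kg.
Total product = 2.88889 × 10500 / 1000 = 30.3333 kg.

30.33 kg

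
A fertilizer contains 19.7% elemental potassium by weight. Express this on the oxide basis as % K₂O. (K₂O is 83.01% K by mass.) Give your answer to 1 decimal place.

23.7% K₂O

%K₂O = 19.7 / 0.8301 = 23.7321%.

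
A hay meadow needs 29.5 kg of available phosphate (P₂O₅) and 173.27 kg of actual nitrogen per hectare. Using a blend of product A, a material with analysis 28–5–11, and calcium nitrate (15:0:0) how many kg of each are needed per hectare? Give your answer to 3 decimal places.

590.000 kg product A, 53.800 kg calcium nitrate

Let a = kg of product A, b = kg of calcium nitrate (per hectare).
P₂O₅: 0.05·a + 0·b = 29.5
N: 0.28·a + 0.15·b = 173.27
Eliminate a: (row1) − 0.05/0.28·(row2) → -0.0267857·b = -1.44107, so b = 53.8.
Back-substitute: a = (29.5 − 0·53.8) / 0.05 = 590.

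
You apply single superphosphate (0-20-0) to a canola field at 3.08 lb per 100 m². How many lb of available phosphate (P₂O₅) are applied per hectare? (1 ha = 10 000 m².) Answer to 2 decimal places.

61.60 lb P₂O₅ per hectare

P₂O₅ per 100 m² = 3.08 × 20% = 0.616 lb.
Convert to per hectare: 0.616 × 100 = 61.6 lb.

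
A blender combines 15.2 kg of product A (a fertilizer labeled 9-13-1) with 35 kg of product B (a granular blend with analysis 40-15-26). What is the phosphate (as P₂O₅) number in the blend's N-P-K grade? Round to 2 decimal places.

14.39% P₂O₅

Total mass = 15.2 + 35 = 50.2 kg.
P₂O₅ mass = 13%×15.2 + 15%×35 = 7.226 kg.
% P₂O₅ = 7.226 / 50.2 = 14.3944%.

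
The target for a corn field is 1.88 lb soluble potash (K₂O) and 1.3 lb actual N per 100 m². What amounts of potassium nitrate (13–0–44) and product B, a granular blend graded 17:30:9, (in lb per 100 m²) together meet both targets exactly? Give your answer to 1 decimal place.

3.2 lb potassium nitrate, 5.2 lb product B

With a, b = lb per 100 m² of potassium nitrate and product B:
K₂O: 0.44·a + 0.09·b = 1.88
N: 0.13·a + 0.17·b = 1.3
Eliminate b: (row1) − 0.09/0.17·(row2) → 0.371176·a = 1.19176, so a = 3.21078.
Then b = (1.3 − 0.13·3.21078) / 0.17 = 5.19176.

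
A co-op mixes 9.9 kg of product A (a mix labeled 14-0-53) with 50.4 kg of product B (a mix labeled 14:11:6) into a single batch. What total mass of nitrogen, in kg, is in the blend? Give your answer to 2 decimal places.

8.44 kg N

N mass = 14%×9.9 + 14%×50.4 = 8.442 kg.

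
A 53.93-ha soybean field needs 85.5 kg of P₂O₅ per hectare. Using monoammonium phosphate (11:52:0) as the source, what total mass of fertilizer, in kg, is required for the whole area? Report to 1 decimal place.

8867.3 kg

Product per hectare = 85.5 / 52% = 164.423 kg.
Total product = 164.423 × 53.93 = 8867.34 kg.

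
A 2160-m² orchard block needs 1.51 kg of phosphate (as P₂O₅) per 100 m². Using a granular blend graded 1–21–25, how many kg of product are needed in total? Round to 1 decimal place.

155.3 kg

Product per 100 m² = 1.51 / 21% = 7.19048 kg.
Total product = 7.19048 × 2160 / 100 = 155.314 kg.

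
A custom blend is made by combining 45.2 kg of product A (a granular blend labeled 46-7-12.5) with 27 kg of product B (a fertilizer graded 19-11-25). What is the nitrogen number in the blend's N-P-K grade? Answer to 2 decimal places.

Total mass = 45.2 + 27 = 72.2 kg.
N mass = 46%×45.2 + 19%×27 = 25.922 kg.
% N = 25.922 / 72.2 = 35.903%.

35.90% N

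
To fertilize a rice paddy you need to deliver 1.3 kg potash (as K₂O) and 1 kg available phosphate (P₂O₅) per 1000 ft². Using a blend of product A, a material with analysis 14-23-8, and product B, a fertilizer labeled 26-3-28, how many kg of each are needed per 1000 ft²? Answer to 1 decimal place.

3.9 kg product A, 3.5 kg product B

Per-1000 ft² balance (a = product A, b = product B):
K₂O: 0.08·a + 0.28·b = 1.3
P₂O₅: 0.23·a + 0.03·b = 1
From row1: a = (1.3 − 0.28·b) / 0.08.
Into row2: 0.23·(1.3 − 0.28·b)/0.08 + 0.03·b = 1 → b = 3.53226, a = 3.8871.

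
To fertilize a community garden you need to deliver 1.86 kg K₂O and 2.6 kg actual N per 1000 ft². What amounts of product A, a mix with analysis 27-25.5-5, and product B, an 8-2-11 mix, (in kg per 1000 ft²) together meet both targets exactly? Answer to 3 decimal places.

Per-1000 ft² balance (a = product A, b = product B):
K₂O: 0.05·a + 0.11·b = 1.86
N: 0.27·a + 0.08·b = 2.6
From row1: a = (1.86 − 0.11·b) / 0.05.
Into row2: 0.27·(1.86 − 0.11·b)/0.05 + 0.08·b = 2.6 → b = 14.48249, a = 5.33852.

5.339 kg product A, 14.482 kg product B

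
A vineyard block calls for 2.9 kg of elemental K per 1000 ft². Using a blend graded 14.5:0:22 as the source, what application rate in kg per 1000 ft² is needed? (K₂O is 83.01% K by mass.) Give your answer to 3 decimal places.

As K₂O: 2.9 / 0.8301 = 3.49355 kg per 1000 ft².
Product per 1000 ft² = 3.49355 / 22% = 15.8798 kg.

15.880 kg of product per thousand sq ft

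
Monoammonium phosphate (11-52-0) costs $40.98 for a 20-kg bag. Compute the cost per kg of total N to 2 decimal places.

$18.63 per kg N

N in bag = 20 × 11% = 2.2 kg.
Cost per kg N = $40.98 / 2.2 = $18.6273.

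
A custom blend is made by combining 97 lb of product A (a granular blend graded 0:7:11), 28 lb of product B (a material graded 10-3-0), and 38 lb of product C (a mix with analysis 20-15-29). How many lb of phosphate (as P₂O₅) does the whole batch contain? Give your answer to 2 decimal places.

P₂O₅ mass = 7%×97 + 3%×28 + 15%×38 = 13.33 lb.

13.33 lb P₂O₅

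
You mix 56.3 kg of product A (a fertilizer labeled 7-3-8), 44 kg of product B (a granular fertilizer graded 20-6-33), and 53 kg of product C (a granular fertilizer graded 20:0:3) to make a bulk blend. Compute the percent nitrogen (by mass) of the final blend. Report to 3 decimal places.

15.226% N

Total mass = 56.3 + 44 + 53 = 153.3 kg.
N mass = 7%×56.3 + 20%×44 + 20%×53 = 23.341 kg.
% N = 23.341 / 153.3 = 15.2257%.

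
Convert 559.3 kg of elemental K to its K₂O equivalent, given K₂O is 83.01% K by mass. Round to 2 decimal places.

K₂O = 559.3 / 0.8301 = 673.774 kg.

673.77 kg K₂O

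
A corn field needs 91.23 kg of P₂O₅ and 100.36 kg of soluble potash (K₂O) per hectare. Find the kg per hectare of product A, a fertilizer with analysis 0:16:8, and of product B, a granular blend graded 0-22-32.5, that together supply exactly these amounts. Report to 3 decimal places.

Let a = kg of product A, b = kg of product B (per hectare).
P₂O₅: 0.16·a + 0.22·b = 91.23
K₂O: 0.08·a + 0.325·b = 100.36
From row1: a = (91.23 − 0.22·b) / 0.16.
Into row2: 0.08·(91.23 − 0.22·b)/0.16 + 0.325·b = 100.36 → b = 254.6279, a = 220.0741.

220.074 kg product A, 254.628 kg product B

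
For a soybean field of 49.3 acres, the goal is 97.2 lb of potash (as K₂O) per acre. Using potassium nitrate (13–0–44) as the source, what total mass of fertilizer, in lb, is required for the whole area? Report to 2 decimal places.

Product per acre = 97.2 / 44% = 220.909 lb.
Total product = 220.909 × 49.3 = 10890.818 lb.

10890.82 lb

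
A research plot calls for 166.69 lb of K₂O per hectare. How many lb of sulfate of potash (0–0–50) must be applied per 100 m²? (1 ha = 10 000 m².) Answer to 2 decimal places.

3.33 lb of product per hundred sq m

Product per hectare = 166.69 / 50% = 333.38 lb.
Convert to per 100 m²: 333.38 × 0.01 = 3.3338 lb.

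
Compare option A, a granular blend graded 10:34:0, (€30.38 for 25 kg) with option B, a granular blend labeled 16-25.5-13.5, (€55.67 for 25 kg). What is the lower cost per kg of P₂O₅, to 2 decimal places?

option A: P₂O₅ per bag = 25 × 34% = 8.5 kg; cost = 30.38 / 8.5 = €3.5741/kg P₂O₅.
option B: P₂O₅ per bag = 25 × 25.5% = 6.375 kg; cost = 55.67 / 6.375 = €8.7325/kg P₂O₅.
option A is cheaper.

€3.57 per kg P₂O₅ (option A)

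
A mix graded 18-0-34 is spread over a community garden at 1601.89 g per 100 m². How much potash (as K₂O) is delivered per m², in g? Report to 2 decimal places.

K₂O per 100 m² = 1601.89 × 34% = 544.643 g.
Convert to per m²: 544.643 × 0.01 = 5.44643 g.

5.45 g K₂O per sq m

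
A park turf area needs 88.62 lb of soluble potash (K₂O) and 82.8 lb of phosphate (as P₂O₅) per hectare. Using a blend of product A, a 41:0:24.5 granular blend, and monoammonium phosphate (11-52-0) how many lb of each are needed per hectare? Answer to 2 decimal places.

361.71 lb product A, 159.23 lb monoammonium phosphate

Let a = lb of product A, b = lb of monoammonium phosphate (per hectare).
K₂O: 0.245·a + 0·b = 88.62
P₂O₅: 0·a + 0.52·b = 82.8
Solving simultaneously: a = 361.714, b = 159.231.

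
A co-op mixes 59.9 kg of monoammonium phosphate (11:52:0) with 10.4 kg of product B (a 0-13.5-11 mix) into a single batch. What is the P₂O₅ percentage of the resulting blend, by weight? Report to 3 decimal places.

46.304% P₂O₅

Total mass = 59.9 + 10.4 = 70.3 kg.
P₂O₅ mass = 52%×59.9 + 13.5%×10.4 = 32.552 kg.
% P₂O₅ = 32.552 / 70.3 = 46.3044%.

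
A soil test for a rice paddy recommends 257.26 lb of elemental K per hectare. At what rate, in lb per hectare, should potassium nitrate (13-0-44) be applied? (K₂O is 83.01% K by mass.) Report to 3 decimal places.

704.351 lb of product per hectare

As K₂O: 257.26 / 0.8301 = 309.914 lb per hectare.
Product per hectare = 309.914 / 44% = 704.3511 lb.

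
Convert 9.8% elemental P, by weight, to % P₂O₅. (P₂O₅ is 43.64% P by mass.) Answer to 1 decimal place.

%P₂O₅ = 9.8 / 0.4364 = 22.4565%.

22.5% P₂O₅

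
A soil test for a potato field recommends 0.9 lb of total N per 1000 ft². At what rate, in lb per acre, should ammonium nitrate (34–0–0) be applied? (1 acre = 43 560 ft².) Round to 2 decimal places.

115.31 lb of product per acre

Product per 1000 ft² = 0.9 / 34% = 2.64706 lb.
Convert to per acre: 2.64706 × 43.56 = 115.306 lb.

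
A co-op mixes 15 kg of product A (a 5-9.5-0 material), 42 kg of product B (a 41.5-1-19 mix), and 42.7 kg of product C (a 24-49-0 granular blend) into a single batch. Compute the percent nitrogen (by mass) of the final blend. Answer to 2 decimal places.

Total mass = 15 + 42 + 42.7 = 99.7 kg.
N mass = 5%×15 + 41.5%×42 + 24%×42.7 = 28.428 kg.
% N = 28.428 / 99.7 = 28.5135%.

28.51% N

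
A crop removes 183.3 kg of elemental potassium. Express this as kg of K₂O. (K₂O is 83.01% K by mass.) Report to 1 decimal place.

220.8 kg K₂O

K₂O = 183.3 / 0.8301 = 220.817 kg.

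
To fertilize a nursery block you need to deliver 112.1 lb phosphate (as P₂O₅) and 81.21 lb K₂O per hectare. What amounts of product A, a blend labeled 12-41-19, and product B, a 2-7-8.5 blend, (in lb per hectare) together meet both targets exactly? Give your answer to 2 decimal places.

Per-hectare balance (a = product A, b = product B):
P₂O₅: 0.41·a + 0.07·b = 112.1
K₂O: 0.19·a + 0.085·b = 81.21
Solving simultaneously: a = 178.367, b = 556.70998.

178.37 lb product A, 556.71 lb product B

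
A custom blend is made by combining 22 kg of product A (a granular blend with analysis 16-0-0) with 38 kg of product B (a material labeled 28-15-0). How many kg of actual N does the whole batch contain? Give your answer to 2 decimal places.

N mass = 16%×22 + 28%×38 = 14.16 kg.

14.16 kg N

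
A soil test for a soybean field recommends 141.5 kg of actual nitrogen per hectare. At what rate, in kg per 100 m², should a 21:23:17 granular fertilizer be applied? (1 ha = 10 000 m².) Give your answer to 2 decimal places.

Product per hectare = 141.5 / 21% = 673.81 kg.
Convert to per 100 m²: 673.81 × 0.01 = 6.7381 kg.

6.74 kg of product per hundred sq m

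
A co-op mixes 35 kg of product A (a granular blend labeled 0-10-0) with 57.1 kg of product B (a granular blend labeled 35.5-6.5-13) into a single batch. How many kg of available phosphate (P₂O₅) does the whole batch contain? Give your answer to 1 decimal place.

P₂O₅ mass = 10%×35 + 6.5%×57.1 = 7.2115 kg.

7.2 kg P₂O₅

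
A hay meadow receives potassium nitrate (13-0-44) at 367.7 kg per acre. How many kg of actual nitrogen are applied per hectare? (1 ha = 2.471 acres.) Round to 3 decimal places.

nitrogen per acre = 367.7 × 13% = 47.801 kg.
Convert to per hectare: 47.801 × 2.471 = 118.1163 kg.

118.116 kg N per hectare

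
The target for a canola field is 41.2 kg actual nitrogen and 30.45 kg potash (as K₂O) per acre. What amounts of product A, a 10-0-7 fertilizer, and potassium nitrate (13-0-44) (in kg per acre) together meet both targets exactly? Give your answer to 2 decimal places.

With a, b = kg per acre of product A and potassium nitrate:
N: 0.1·a + 0.13·b = 41.2
K₂O: 0.07·a + 0.44·b = 30.45
Eliminate a: (row1) − 0.1/0.07·(row2) → -0.498571·b = -2.3, so b = 4.61318.
Back-substitute: a = (41.2 − 0.13·4.61318) / 0.1 = 406.003.

406.00 kg product A, 4.61 kg potassium nitrate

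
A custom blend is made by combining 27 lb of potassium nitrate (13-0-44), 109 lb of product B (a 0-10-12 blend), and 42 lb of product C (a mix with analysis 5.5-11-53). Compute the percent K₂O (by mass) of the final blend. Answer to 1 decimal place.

Total mass = 27 + 109 + 42 = 178 lb.
K₂O mass = 44%×27 + 12%×109 + 53%×42 = 47.22 lb.
% K₂O = 47.22 / 178 = 26.5281%.

26.5% K₂O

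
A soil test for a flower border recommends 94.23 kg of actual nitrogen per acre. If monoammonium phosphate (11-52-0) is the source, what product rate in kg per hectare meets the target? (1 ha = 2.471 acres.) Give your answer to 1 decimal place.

Product per acre = 94.23 / 11% = 856.636 kg.
Convert to per hectare: 856.636 × 2.471 = 2116.748 kg.

2116.7 kg of product per hectare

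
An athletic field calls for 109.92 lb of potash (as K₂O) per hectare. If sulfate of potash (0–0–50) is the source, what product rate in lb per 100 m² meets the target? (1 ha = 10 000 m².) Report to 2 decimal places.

2.20 lb of product per hundred sq m

Product per hectare = 109.92 / 50% = 219.84 lb.
Convert to per 100 m²: 219.84 × 0.01 = 2.1984 lb.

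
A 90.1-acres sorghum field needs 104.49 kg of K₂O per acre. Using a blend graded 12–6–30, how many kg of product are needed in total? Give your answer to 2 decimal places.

Product per acre = 104.49 / 30% = 348.3 kg.
Total product = 348.3 × 90.1 = 31381.83 kg.

31381.83 kg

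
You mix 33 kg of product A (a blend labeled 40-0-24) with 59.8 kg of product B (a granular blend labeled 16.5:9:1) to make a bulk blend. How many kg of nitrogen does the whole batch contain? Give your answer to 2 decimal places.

N mass = 40%×33 + 16.5%×59.8 = 23.067 kg.

23.07 kg N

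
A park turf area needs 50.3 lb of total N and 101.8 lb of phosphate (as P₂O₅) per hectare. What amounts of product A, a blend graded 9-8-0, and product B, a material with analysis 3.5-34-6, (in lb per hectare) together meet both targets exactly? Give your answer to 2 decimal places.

487.01 lb product A, 184.82 lb product B

Per-hectare balance (a = product A, b = product B):
N: 0.09·a + 0.035·b = 50.3
P₂O₅: 0.08·a + 0.34·b = 101.8
From row1: a = (50.3 − 0.035·b) / 0.09.
Into row2: 0.08·(50.3 − 0.035·b)/0.09 + 0.34·b = 101.8 → b = 184.8201, a = 487.014.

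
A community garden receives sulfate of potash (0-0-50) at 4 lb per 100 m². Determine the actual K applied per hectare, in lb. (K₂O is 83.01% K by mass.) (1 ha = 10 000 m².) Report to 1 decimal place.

K₂O per 100 m² = 4 × 50% = 2 lb.
Elemental K = 2 × 0.8301 = 1.6602 lb per 100 m².
Convert to per hectare: 1.6602 × 100 = 166.02 lb.

166.0 lb K per hectare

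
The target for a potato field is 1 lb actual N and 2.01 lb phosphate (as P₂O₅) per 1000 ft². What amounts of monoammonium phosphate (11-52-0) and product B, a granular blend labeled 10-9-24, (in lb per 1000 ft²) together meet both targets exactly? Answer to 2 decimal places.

2.64 lb monoammonium phosphate, 7.10 lb product B

Per-1000 ft² balance (a = monoammonium phosphate, b = product B):
N: 0.11·a + 0.1·b = 1
P₂O₅: 0.52·a + 0.09·b = 2.01
Eliminate a: (row1) − 0.11/0.52·(row2) → 0.0809615·b = 0.574808, so b = 7.09976.
Back-substitute: a = (1 − 0.1·7.09976) / 0.11 = 2.63658.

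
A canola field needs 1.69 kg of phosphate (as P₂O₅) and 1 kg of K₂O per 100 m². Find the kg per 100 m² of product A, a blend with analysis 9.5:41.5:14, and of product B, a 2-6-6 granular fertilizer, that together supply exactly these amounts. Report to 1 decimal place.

2.5 kg product A, 10.8 kg product B

Let a = kg of product A, b = kg of product B (per 100 m²).
P₂O₅: 0.415·a + 0.06·b = 1.69
K₂O: 0.14·a + 0.06·b = 1
Eliminate b: (row1) − 0.06/0.06·(row2) → 0.275·a = 0.69, so a = 2.50909.
Then b = (1 − 0.14·2.50909) / 0.06 = 10.8121.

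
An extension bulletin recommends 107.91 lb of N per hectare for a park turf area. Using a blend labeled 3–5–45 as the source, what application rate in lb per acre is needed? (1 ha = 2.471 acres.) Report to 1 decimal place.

Product per hectare = 107.91 / 3% = 3597 lb.
Convert to per acre: 3597 × 0.404694 = 1455.69 lb.

1455.7 lb of product per acre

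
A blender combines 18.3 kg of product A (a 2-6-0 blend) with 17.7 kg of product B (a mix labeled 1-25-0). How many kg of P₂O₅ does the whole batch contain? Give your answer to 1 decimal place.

5.5 kg P₂O₅

P₂O₅ mass = 6%×18.3 + 25%×17.7 = 5.523 kg.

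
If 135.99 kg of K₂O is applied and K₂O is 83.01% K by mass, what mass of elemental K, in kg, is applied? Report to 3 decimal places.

112.885 kg K

K = 135.99 × 0.8301 = 112.8853 kg.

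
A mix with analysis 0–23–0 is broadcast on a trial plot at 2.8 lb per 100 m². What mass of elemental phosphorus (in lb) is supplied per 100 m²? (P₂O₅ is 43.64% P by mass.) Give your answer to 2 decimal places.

P₂O₅ per 100 m² = 2.8 × 23% = 0.644 lb.
Elemental P = 0.644 × 0.4364 = 0.281042 lb per 100 m².

0.28 lb P per hundred sq m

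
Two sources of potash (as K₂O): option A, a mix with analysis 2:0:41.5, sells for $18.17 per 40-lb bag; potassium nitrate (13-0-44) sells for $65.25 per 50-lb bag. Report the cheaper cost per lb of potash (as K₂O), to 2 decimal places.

option A: K₂O per bag = 40 × 41.5% = 16.6 lb; cost = 18.17 / 16.6 = $1.0946/lb K₂O.
potassium nitrate: K₂O per bag = 50 × 44% = 22 lb; cost = 65.25 / 22 = $2.9659/lb K₂O.
option A is cheaper.

$1.09 per lb K₂O (option A)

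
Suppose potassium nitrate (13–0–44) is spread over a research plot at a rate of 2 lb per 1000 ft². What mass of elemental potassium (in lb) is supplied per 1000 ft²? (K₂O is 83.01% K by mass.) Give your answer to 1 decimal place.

0.7 lb K per thousand sq ft

K₂O per 1000 ft² = 2 × 44% = 0.88 lb.
Elemental K = 0.88 × 0.8301 = 0.730488 lb per 1000 ft².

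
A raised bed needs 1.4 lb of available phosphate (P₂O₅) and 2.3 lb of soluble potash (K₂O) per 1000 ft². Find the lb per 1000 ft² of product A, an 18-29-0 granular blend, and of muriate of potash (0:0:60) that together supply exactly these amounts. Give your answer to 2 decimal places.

4.83 lb product A, 3.83 lb muriate of potash

With a, b = lb per 1000 ft² of product A and muriate of potash:
P₂O₅: 0.29·a + 0·b = 1.4
K₂O: 0·a + 0.6·b = 2.3
Solving simultaneously: a = 4.82759, b = 3.83333.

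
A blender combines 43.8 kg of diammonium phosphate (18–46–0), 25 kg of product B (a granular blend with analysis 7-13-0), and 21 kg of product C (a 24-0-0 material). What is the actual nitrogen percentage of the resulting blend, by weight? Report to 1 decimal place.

16.3% N

Total mass = 43.8 + 25 + 21 = 89.8 kg.
N mass = 18%×43.8 + 7%×25 + 24%×21 = 14.674 kg.
% N = 14.674 / 89.8 = 16.3408%.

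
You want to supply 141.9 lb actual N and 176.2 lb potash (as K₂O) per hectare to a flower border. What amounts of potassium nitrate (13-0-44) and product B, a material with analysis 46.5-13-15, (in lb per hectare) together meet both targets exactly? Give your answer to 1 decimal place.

327.6 lb potassium nitrate, 213.6 lb product B

With a, b = lb per hectare of potassium nitrate and product B:
N: 0.13·a + 0.465·b = 141.9
K₂O: 0.44·a + 0.15·b = 176.2
Solving simultaneously: a = 327.6499, b = 213.56.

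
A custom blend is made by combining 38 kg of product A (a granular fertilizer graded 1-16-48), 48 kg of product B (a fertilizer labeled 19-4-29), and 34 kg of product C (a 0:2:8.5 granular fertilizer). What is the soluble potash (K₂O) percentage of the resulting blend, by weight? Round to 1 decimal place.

Total mass = 38 + 48 + 34 = 120 kg.
K₂O mass = 48%×38 + 29%×48 + 8.5%×34 = 35.05 kg.
% K₂O = 35.05 / 120 = 29.2083%.

29.2% K₂O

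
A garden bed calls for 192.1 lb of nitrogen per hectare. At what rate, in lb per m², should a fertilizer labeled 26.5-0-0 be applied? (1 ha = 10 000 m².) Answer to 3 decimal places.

0.072 lb of product per sq m

Product per hectare = 192.1 / 26.5% = 724.906 lb.
Convert to per m²: 724.906 × 0.0001 = 0.0724906 lb.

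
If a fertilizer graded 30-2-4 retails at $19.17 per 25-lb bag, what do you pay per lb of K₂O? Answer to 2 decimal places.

K₂O in bag = 25 × 4% = 1 lb.
Cost per lb K₂O = $19.17 / 1 = $19.1700.

$19.17 per lb K₂O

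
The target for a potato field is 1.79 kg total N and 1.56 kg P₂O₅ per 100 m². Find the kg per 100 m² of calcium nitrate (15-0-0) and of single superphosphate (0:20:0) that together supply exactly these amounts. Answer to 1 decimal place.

Per-100 m² balance (a = calcium nitrate, b = single superphosphate):
N: 0.15·a + 0·b = 1.79
P₂O₅: 0·a + 0.2·b = 1.56
Solving simultaneously: a = 11.9333, b = 7.8.

11.9 kg calcium nitrate, 7.8 kg single superphosphate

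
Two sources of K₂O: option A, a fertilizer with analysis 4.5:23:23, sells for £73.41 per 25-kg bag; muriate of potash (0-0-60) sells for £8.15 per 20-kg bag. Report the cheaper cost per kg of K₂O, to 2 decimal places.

£0.68 per kg K₂O (muriate of potash)

option A: K₂O per bag = 25 × 23% = 5.75 kg; cost = 73.41 / 5.75 = £12.7670/kg K₂O.
muriate of potash: K₂O per bag = 20 × 60% = 12 kg; cost = 8.15 / 12 = £0.6792/kg K₂O.
muriate of potash is cheaper.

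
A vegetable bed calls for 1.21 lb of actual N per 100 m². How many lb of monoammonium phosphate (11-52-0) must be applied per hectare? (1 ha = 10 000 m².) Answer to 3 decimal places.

1100.000 lb of product per hectare

Product per 100 m² = 1.21 / 11% = 11 lb.
Convert to per hectare: 11 × 100 = 1100 lb.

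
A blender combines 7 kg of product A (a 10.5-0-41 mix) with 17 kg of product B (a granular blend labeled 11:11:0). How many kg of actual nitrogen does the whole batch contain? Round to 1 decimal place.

N mass = 10.5%×7 + 11%×17 = 2.605 kg.

2.6 kg N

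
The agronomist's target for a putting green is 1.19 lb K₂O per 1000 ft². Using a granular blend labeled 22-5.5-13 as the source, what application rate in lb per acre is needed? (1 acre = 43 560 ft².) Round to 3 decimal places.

398.742 lb of product per acre

Product per 1000 ft² = 1.19 / 13% = 9.15385 lb.
Convert to per acre: 9.15385 × 43.56 = 398.7415 lb.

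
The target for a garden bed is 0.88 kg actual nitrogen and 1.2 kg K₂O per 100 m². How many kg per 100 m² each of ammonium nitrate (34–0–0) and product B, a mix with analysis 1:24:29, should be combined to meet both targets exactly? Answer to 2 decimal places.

2.47 kg ammonium nitrate, 4.14 kg product B

With a, b = kg per 100 m² of ammonium nitrate and product B:
N: 0.34·a + 0.01·b = 0.88
K₂O: 0·a + 0.29·b = 1.2
Solving simultaneously: a = 2.46653, b = 4.13793.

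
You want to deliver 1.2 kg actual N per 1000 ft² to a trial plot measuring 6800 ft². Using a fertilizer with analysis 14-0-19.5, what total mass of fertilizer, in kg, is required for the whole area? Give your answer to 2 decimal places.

Product per 1000 ft² = 1.2 / 14% = 8.57143 kg.
Total product = 8.57143 × 6800 / 1000 = 58.2857 kg.

58.29 kg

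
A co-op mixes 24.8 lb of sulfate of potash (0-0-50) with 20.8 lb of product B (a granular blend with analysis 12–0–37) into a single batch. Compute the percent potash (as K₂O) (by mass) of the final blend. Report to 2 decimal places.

Total mass = 24.8 + 20.8 = 45.6 lb.
K₂O mass = 50%×24.8 + 37%×20.8 = 20.096 lb.
% K₂O = 20.096 / 45.6 = 44.0702%.

44.07% K₂O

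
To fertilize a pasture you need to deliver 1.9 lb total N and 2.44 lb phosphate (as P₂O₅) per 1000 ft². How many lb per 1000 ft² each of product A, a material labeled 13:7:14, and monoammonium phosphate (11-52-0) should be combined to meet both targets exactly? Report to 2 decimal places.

With a, b = lb per 1000 ft² of product A and monoammonium phosphate:
N: 0.13·a + 0.11·b = 1.9
P₂O₅: 0.07·a + 0.52·b = 2.44
Eliminate a: (row1) − 0.13/0.07·(row2) → -0.855714·b = -2.63143, so b = 3.07513.
Back-substitute: a = (1.9 − 0.11·3.07513) / 0.13 = 12.0134.

12.01 lb product A, 3.08 lb monoammonium phosphate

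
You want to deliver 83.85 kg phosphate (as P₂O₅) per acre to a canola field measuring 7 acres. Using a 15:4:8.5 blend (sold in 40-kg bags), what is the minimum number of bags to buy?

367 bags

Product per acre = 83.85 / 4% = 2096.25 kg.
Total product = 2096.25 × 7 = 14673.8 kg.
Bags = ⌈14673.8 / 40⌉ = 367.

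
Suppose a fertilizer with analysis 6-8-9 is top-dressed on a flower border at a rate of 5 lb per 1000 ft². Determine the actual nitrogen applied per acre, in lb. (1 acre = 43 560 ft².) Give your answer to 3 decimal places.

13.068 lb N per acre

nitrogen per 1000 ft² = 5 × 6% = 0.3 lb.
Convert to per acre: 0.3 × 43.56 = 13.068 lb.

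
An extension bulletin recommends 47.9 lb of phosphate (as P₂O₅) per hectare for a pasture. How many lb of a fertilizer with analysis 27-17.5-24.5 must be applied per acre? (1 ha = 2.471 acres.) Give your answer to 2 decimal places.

Product per hectare = 47.9 / 17.5% = 273.714 lb.
Convert to per acre: 273.714 × 0.404694 = 110.771 lb.

110.77 lb of product per acre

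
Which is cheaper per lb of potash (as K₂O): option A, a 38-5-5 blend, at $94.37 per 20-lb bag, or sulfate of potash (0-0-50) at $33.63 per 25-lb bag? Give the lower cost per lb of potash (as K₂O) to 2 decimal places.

$2.69 per lb K₂O (sulfate of potash)

option A: K₂O per bag = 20 × 5% = 1 lb; cost = 94.37 / 1 = $94.3700/lb K₂O.
sulfate of potash: K₂O per bag = 25 × 50% = 12.5 lb; cost = 33.63 / 12.5 = $2.6904/lb K₂O.
sulfate of potash is cheaper.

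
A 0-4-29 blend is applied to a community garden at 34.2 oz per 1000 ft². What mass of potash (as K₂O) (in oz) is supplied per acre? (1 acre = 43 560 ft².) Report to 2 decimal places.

K₂O per 1000 ft² = 34.2 × 29% = 9.918 oz.
Convert to per acre: 9.918 × 43.56 = 432.028 oz.

432.03 oz K₂O per acre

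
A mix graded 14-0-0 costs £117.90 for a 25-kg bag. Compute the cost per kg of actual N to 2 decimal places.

£33.69 per kg N

N in bag = 25 × 14% = 3.5 kg.
Cost per kg N = £117.90 / 3.5 = £33.6857.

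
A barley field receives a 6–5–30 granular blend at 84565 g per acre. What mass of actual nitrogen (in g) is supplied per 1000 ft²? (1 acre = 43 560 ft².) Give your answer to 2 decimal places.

nitrogen per acre = 84565 × 6% = 5073.9 g.
Convert to per 1000 ft²: 5073.9 × 0.0229568 = 116.481 g.

116.48 g N per thousand sq ft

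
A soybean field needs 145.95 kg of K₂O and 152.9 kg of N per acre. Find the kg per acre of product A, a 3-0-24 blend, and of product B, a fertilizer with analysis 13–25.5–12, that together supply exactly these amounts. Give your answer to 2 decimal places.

22.66 kg product A, 1170.92 kg product B

With a, b = kg per acre of product A and product B:
K₂O: 0.24·a + 0.12·b = 145.95
N: 0.03·a + 0.13·b = 152.9
Eliminate a: (row1) − 0.24/0.03·(row2) → -0.92·b = -1077.25, so b = 1170.924.
Back-substitute: a = (145.95 − 0.12·1170.924) / 0.24 = 22.663.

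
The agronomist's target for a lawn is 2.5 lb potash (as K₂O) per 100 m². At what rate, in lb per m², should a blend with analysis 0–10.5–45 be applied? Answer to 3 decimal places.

Product per 100 m² = 2.5 / 45% = 5.55556 lb.
Convert to per m²: 5.55556 × 0.01 = 0.0555556 lb.

0.056 lb of product per sq m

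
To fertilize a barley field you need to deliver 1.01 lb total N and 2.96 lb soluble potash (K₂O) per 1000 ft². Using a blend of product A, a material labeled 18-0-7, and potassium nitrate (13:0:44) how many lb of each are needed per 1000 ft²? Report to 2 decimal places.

Let a = lb of product A, b = lb of potassium nitrate (per 1000 ft²).
N: 0.18·a + 0.13·b = 1.01
K₂O: 0.07·a + 0.44·b = 2.96
Solving simultaneously: a = 0.850214, b = 6.59201.

0.85 lb product A, 6.59 lb potassium nitrate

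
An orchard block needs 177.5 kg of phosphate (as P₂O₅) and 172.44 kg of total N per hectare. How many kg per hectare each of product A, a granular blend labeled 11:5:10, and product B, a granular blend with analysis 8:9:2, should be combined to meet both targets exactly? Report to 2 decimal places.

223.66 kg product A, 1847.97 kg product B

Let a = kg of product A, b = kg of product B (per hectare).
P₂O₅: 0.05·a + 0.09·b = 177.5
N: 0.11·a + 0.08·b = 172.44
Eliminate b: (row1) − 0.09/0.08·(row2) → -0.07375·a = -16.495, so a = 223.661.
Then b = (172.44 − 0.11·223.661) / 0.08 = 1847.966.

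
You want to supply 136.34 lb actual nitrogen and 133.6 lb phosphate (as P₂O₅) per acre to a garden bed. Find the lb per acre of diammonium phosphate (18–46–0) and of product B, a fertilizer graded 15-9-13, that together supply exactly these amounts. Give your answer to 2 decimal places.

147.15 lb diammonium phosphate, 732.36 lb product B

Per-acre balance (a = diammonium phosphate, b = product B):
N: 0.18·a + 0.15·b = 136.34
P₂O₅: 0.46·a + 0.09·b = 133.6
Solving simultaneously: a = 147.148, b = 732.356.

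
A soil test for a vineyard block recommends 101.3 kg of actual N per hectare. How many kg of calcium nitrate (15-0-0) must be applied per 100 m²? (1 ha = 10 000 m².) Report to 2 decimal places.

Product per hectare = 101.3 / 15% = 675.333 kg.
Convert to per 100 m²: 675.333 × 0.01 = 6.75333 kg.

6.75 kg of product per hundred sq m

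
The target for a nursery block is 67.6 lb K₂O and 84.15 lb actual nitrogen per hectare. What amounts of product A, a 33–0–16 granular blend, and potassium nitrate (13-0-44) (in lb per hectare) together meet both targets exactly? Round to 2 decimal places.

226.99 lb product A, 71.09 lb potassium nitrate

Per-hectare balance (a = product A, b = potassium nitrate):
K₂O: 0.16·a + 0.44·b = 67.6
N: 0.33·a + 0.13·b = 84.15
Solving simultaneously: a = 226.994, b = 71.0932.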